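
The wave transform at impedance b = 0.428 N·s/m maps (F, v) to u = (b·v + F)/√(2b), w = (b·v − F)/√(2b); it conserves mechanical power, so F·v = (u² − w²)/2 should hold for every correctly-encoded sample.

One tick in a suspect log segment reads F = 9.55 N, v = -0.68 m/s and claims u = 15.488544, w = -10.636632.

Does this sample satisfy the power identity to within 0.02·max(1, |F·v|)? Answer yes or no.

no

F·v = 9.55×(-0.68) = -6.494000 W.
(u² − w²)/2 = (239.894995 − 113.137940)/2 = 63.378527 W.
|Δ| = 69.872527;  2% of max(1, |F·v|) = 0.129880.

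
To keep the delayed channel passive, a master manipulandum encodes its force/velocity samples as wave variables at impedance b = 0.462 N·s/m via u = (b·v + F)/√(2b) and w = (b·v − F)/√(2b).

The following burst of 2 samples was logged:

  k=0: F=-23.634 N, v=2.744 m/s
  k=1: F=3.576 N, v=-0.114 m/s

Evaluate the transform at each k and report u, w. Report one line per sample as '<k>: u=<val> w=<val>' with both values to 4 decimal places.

0: u=-23.2679 w=25.9056
1: u=3.6654 w=-3.7750

k=0: b·v=0.462×2.744=1.2677; √(2b)=0.9612; u=(1.2677+(-23.634))/0.9612=-23.2679, w=(1.2677−(-23.634))/0.9612=25.9056
k=1: b·v=0.462×(-0.114)=-0.0527; √(2b)=0.9612; u=(-0.0527+3.576)/0.9612=3.6654, w=(-0.0527−3.576)/0.9612=-3.7750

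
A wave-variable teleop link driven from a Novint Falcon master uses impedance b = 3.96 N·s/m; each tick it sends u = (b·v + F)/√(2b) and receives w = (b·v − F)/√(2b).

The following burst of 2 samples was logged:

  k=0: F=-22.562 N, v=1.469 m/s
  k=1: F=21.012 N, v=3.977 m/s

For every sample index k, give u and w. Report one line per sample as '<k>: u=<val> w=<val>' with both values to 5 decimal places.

k=0: b·v=3.96×1.469=5.81724; √(2b)=2.81425; u=(5.81724+(-22.562))/2.81425=-5.94999, w=(5.81724−(-22.562))/2.81425=10.08412
k=1: b·v=3.96×3.977=15.74892; √(2b)=2.81425; u=(15.74892+21.012)/2.81425=13.06242, w=(15.74892−21.012)/2.81425=-1.87015

0: u=-5.94999 w=10.08412
1: u=13.06242 w=-1.87015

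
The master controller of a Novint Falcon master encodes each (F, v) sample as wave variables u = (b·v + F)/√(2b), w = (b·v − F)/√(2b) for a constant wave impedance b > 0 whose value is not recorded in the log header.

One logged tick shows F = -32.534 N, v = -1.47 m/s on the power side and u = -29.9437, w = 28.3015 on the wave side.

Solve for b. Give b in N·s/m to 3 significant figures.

u + w = -1.64220;  u + w = √(2b)·v, so √(2b) = -1.64220/(-1.47) = 1.11714.
b = (√(2b))²/2 = 1.24801/2 = 0.62400.
(Check via u − w = 2F/√(2b): u − w = -58.24520, 2F/√(2b) = -58.24501.)

b = 0.624 N·s/m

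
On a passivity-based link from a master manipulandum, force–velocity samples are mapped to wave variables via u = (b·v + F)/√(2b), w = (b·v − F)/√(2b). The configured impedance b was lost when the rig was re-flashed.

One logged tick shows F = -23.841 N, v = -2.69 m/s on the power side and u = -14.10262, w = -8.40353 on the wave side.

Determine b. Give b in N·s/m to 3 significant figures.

u + w = -22.5061;  u + w = √(2b)·v, so √(2b) = -22.5061/(-2.69) = 8.3666.
b = (√(2b))²/2 = 70.0000/2 = 35.0000.
(Check via u − w = 2F/√(2b): u − w = -5.6991, 2F/√(2b) = -5.6991.)

b = 35 N·s/m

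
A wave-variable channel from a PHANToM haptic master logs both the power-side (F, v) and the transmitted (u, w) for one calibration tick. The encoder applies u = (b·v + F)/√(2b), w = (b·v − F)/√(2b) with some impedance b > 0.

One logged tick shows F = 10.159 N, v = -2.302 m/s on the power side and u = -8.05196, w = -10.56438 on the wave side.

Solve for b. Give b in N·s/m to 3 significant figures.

u + w = -18.6163;  u + w = √(2b)·v, so √(2b) = -18.6163/(-2.302) = 8.0870.
b = (√(2b))²/2 = 65.4000/2 = 32.7000.
(Check via u − w = 2F/√(2b): u − w = 2.5124, 2F/√(2b) = 2.5124.)

b = 32.7 N·s/m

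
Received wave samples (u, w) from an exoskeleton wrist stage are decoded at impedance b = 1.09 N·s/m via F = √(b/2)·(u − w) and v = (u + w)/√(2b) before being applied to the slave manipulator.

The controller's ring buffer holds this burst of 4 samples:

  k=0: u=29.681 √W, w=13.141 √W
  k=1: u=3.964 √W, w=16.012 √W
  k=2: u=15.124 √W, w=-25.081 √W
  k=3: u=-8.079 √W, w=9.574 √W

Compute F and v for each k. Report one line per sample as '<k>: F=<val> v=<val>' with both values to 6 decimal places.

k=0: u−w=16.540000, u+w=42.822000; √(b/2)=0.738241, √(2b)=1.476482; F=0.738241×16.54=12.210509, v=42.822000/1.476482=29.002718
k=1: u−w=-12.048000, u+w=19.976000; √(b/2)=0.738241, √(2b)=1.476482; F=0.738241×(-12.048)=-8.894329, v=19.976000/1.476482=13.529454
k=2: u−w=40.205000, u+w=-9.957000; √(b/2)=0.738241, √(2b)=1.476482; F=0.738241×40.205=29.680986, v=-9.957000/1.476482=-6.743731
k=3: u−w=-17.653000, u+w=1.495000; √(b/2)=0.738241, √(2b)=1.476482; F=0.738241×(-17.653)=-13.032171, v=1.495000/1.476482=1.012542

0: F=12.210509 v=29.002718
1: F=-8.894329 v=13.529454
2: F=29.680986 v=-6.743731
3: F=-13.032171 v=1.012542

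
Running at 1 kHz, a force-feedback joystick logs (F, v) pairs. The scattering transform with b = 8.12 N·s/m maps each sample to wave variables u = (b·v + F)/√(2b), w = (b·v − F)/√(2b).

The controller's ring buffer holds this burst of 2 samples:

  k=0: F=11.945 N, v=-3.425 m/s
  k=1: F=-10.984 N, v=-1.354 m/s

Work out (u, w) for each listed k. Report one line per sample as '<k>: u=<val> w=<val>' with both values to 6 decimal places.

k=0: b·v=8.12×(-3.425)=-27.811000; √(2b)=4.029888; u=(-27.811000+11.945)/4.029888=-3.937082, w=(-27.811000−11.945)/4.029888=-9.865286
k=1: b·v=8.12×(-1.354)=-10.994480; √(2b)=4.029888; u=(-10.994480+(-10.984))/4.029888=-5.453868, w=(-10.994480−(-10.984))/4.029888=-0.002601

0: u=-3.937082 w=-9.865286
1: u=-5.453868 w=-0.002601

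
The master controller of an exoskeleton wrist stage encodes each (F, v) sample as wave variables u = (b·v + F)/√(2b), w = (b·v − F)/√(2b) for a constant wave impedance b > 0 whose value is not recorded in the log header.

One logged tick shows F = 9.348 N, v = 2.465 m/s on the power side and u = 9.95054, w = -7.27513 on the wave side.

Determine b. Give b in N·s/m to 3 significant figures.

u + w = 2.67541;  u + w = √(2b)·v, so √(2b) = 2.67541/2.465 = 1.08536.
b = (√(2b))²/2 = 1.17800/2 = 0.58900.
(Check via u − w = 2F/√(2b): u − w = 17.22567, 2F/√(2b) = 17.22564.)

b = 0.589 N·s/m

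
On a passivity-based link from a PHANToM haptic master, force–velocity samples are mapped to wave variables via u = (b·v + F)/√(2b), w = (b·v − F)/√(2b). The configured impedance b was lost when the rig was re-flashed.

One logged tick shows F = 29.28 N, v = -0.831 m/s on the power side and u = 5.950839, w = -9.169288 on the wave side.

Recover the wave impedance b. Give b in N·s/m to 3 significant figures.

u + w = -3.218449;  u + w = √(2b)·v, so √(2b) = -3.218449/(-0.831) = 3.872983.
b = (√(2b))²/2 = 14.999999/2 = 7.499999.
(Check via u − w = 2F/√(2b): u − w = 15.120127, 2F/√(2b) = 15.120128.)

b = 7.5 N·s/m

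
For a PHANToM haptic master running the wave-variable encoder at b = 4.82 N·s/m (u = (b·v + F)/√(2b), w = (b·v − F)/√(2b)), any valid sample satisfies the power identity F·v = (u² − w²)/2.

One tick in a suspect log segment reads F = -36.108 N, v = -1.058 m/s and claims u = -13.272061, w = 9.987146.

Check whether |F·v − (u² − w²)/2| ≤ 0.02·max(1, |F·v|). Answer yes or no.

yes

F·v = (-36.108)×(-1.058) = 38.202264 W.
(u² − w²)/2 = (176.147603 − 99.743085)/2 = 38.202259 W.
|Δ| = 0.000005;  2% of max(1, |F·v|) = 0.764045.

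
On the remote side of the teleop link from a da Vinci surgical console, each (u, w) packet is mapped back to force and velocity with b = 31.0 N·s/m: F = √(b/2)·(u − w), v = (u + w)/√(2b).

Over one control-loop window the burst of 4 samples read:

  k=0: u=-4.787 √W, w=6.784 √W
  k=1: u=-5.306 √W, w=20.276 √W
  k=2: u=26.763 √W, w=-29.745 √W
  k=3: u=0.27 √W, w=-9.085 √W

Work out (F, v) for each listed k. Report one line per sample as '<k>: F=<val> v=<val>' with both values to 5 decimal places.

0: F=-45.55507 v=0.25362
1: F=-100.71643 v=1.90119
2: F=222.47222 v=-0.37871
3: F=36.83067 v=-1.11951

k=0: u−w=-11.57100, u+w=1.99700; √(b/2)=3.93700, √(2b)=7.87401; F=3.93700×(-11.571)=-45.55507, v=1.99700/7.87401=0.25362
k=1: u−w=-25.58200, u+w=14.97000; √(b/2)=3.93700, √(2b)=7.87401; F=3.93700×(-25.582)=-100.71643, v=14.97000/7.87401=1.90119
k=2: u−w=56.50800, u+w=-2.98200; √(b/2)=3.93700, √(2b)=7.87401; F=3.93700×56.508=222.47222, v=-2.98200/7.87401=-0.37871
k=3: u−w=9.35500, u+w=-8.81500; √(b/2)=3.93700, √(2b)=7.87401; F=3.93700×9.355=36.83067, v=-8.81500/7.87401=-1.11951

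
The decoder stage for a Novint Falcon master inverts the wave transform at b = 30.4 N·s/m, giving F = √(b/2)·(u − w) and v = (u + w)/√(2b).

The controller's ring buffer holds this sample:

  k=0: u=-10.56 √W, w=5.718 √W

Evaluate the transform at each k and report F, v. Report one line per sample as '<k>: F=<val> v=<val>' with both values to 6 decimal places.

k=0: u−w=-16.278000, u+w=-4.842000; √(b/2)=3.898718, √(2b)=7.797435; F=3.898718×(-16.278)=-63.463327, v=-4.842000/7.797435=-0.620973

0: F=-63.463327 v=-0.620973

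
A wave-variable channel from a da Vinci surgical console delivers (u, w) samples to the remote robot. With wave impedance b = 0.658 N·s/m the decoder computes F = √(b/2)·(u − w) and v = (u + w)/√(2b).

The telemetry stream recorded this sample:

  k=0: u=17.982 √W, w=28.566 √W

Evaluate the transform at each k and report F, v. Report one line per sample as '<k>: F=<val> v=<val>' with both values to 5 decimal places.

k=0: u−w=-10.58400, u+w=46.54800; √(b/2)=0.57359, √(2b)=1.14717; F=0.57359×(-10.584)=-6.07083, v=46.54800/1.14717=40.57636

0: F=-6.07083 v=40.57636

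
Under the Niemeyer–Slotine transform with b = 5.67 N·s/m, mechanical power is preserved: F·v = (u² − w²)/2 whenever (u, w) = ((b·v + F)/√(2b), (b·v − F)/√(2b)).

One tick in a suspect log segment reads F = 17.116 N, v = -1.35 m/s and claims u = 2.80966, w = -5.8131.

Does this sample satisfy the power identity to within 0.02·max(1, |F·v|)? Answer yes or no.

F·v = 17.116×(-1.35) = -23.1066 W.
(u² − w²)/2 = (7.8942 − 33.7921)/2 = -12.9490 W.
|Δ| = 10.1576;  2% of max(1, |F·v|) = 0.4621.

no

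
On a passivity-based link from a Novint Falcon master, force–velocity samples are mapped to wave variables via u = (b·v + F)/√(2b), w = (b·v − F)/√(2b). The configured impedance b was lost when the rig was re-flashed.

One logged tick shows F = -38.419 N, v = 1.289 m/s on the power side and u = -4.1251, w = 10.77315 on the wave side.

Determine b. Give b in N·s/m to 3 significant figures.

u + w = 6.64805;  u + w = √(2b)·v, so √(2b) = 6.64805/1.289 = 5.15753.
b = (√(2b))²/2 = 26.60007/2 = 13.30003.
(Check via u − w = 2F/√(2b): u − w = -14.89825, 2F/√(2b) = -14.89823.)

b = 13.3 N·s/m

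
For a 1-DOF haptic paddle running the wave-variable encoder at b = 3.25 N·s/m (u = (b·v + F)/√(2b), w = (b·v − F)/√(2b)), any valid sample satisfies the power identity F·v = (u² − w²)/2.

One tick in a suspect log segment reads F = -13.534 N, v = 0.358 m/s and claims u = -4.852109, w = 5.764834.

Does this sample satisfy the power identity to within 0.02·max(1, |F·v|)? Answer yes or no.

F·v = (-13.534)×0.358 = -4.845172 W.
(u² − w²)/2 = (23.542962 − 33.233311)/2 = -4.845175 W.
|Δ| = 0.000003;  2% of max(1, |F·v|) = 0.096903.

yes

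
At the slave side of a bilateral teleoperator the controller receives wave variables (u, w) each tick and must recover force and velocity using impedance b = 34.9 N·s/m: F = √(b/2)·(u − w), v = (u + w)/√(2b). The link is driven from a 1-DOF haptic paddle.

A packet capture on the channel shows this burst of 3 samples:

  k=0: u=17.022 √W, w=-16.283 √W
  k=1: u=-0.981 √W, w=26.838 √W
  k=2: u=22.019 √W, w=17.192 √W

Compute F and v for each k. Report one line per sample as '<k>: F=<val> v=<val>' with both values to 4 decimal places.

k=0: u−w=33.3050, u+w=0.7390; √(b/2)=4.1773, √(2b)=8.3546; F=4.1773×33.305=139.1256, v=0.7390/8.3546=0.0885
k=1: u−w=-27.8190, u+w=25.8570; √(b/2)=4.1773, √(2b)=8.3546; F=4.1773×(-27.819)=-116.2089, v=25.8570/8.3546=3.0949
k=2: u−w=4.8270, u+w=39.2110; √(b/2)=4.1773, √(2b)=8.3546; F=4.1773×4.827=20.1639, v=39.2110/8.3546=4.6933

0: F=139.1256 v=0.0885
1: F=-116.2089 v=3.0949
2: F=20.1639 v=4.6933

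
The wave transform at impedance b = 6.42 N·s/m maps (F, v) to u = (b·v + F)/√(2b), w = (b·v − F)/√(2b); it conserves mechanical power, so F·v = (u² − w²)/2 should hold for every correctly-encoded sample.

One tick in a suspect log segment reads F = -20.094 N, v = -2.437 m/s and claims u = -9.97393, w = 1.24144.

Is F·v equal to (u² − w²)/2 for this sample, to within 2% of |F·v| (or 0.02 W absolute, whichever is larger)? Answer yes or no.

F·v = (-20.094)×(-2.437) = 48.9691 W.
(u² − w²)/2 = (99.4793 − 1.5412)/2 = 48.9691 W.
|Δ| = 0.0000;  2% of max(1, |F·v|) = 0.9794.

yes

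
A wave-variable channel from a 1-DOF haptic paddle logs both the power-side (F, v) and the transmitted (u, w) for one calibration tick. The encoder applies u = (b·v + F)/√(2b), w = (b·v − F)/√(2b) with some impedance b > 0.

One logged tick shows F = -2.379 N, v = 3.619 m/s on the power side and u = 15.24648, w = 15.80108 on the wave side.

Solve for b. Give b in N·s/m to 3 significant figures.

b = 36.8 N·s/m

u + w = 31.04756;  u + w = √(2b)·v, so √(2b) = 31.04756/3.619 = 8.57904.
b = (√(2b))²/2 = 73.59999/2 = 36.80000.
(Check via u − w = 2F/√(2b): u − w = -0.55460, 2F/√(2b) = -0.55461.)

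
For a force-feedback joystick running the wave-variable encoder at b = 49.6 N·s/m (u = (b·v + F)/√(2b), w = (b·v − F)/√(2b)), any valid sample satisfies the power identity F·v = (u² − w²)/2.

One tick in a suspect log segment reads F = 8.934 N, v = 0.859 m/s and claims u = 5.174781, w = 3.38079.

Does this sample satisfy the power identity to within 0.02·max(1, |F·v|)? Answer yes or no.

yes

F·v = 8.934×0.859 = 7.674306 W.
(u² − w²)/2 = (26.778358 − 11.429741)/2 = 7.674309 W.
|Δ| = 0.000003;  2% of max(1, |F·v|) = 0.153486.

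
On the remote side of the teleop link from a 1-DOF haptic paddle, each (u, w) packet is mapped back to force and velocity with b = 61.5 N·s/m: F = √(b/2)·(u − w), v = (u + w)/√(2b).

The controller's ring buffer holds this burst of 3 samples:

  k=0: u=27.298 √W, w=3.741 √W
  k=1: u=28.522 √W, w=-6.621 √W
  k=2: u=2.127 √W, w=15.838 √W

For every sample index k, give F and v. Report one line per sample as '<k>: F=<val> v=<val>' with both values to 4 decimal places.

k=0: u−w=23.5570, u+w=31.0390; √(b/2)=5.5453, √(2b)=11.0905; F=5.5453×23.557=130.6299, v=31.0390/11.0905=2.7987
k=1: u−w=35.1430, u+w=21.9010; √(b/2)=5.5453, √(2b)=11.0905; F=5.5453×35.143=194.8774, v=21.9010/11.0905=1.9747
k=2: u−w=-13.7110, u+w=17.9650; √(b/2)=5.5453, √(2b)=11.0905; F=5.5453×(-13.711)=-76.0312, v=17.9650/11.0905=1.6198

0: F=130.6299 v=2.7987
1: F=194.8774 v=1.9747
2: F=-76.0312 v=1.6198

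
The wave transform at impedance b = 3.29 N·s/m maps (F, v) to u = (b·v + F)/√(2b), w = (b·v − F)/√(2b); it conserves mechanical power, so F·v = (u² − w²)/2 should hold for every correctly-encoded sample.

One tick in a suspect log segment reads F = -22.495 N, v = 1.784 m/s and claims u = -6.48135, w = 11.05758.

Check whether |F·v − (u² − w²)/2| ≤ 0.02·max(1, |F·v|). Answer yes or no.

yes

F·v = (-22.495)×1.784 = -40.13108 W.
(u² − w²)/2 = (42.00790 − 122.27008)/2 = -40.13109 W.
|Δ| = 0.00001;  2% of max(1, |F·v|) = 0.80262.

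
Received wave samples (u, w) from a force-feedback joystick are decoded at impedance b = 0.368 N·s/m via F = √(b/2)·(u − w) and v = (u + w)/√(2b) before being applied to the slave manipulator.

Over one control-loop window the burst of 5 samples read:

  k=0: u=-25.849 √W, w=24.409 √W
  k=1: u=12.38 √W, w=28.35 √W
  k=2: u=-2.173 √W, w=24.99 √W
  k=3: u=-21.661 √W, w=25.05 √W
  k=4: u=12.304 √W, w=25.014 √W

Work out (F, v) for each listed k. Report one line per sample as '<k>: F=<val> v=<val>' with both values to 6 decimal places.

k=0: u−w=-50.258000, u+w=-1.440000; √(b/2)=0.428952, √(2b)=0.857904; F=0.428952×(-50.258)=-21.558280, v=-1.440000/0.857904=-1.678509
k=1: u−w=-15.970000, u+w=40.730000; √(b/2)=0.428952, √(2b)=0.857904; F=0.428952×(-15.97)=-6.850367, v=40.730000/0.857904=47.476151
k=2: u−w=-27.163000, u+w=22.817000; √(b/2)=0.428952, √(2b)=0.857904; F=0.428952×(-27.163)=-11.651629, v=22.817000/0.857904=26.596203
k=3: u−w=-46.711000, u+w=3.389000; √(b/2)=0.428952, √(2b)=0.857904; F=0.428952×(-46.711)=-20.036787, v=3.389000/0.857904=3.950323
k=4: u−w=-12.710000, u+w=37.318000; √(b/2)=0.428952, √(2b)=0.857904; F=0.428952×(-12.71)=-5.451983, v=37.318000/0.857904=43.499018

0: F=-21.558280 v=-1.678509
1: F=-6.850367 v=47.476151
2: F=-11.651629 v=26.596203
3: F=-20.036787 v=3.950323
4: F=-5.451983 v=43.499018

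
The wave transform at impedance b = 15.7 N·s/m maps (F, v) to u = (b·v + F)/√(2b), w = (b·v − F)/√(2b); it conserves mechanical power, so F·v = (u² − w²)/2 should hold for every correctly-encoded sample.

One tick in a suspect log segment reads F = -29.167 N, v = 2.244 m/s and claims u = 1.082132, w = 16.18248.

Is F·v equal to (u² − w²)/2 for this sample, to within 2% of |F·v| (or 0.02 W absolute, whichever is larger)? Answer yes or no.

no

F·v = (-29.167)×2.244 = -65.450748 W.
(u² − w²)/2 = (1.171010 − 261.872659)/2 = -130.350825 W.
|Δ| = 64.900077;  2% of max(1, |F·v|) = 1.309015.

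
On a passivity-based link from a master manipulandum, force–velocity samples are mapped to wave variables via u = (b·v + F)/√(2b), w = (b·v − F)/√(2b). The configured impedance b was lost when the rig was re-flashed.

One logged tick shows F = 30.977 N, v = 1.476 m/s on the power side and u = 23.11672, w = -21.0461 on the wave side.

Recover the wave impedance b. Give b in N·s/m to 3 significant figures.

b = 0.984 N·s/m

u + w = 2.0706;  u + w = √(2b)·v, so √(2b) = 2.0706/1.476 = 1.4029.
b = (√(2b))²/2 = 1.9680/2 = 0.9840.
(Check via u − w = 2F/√(2b): u − w = 44.1628, 2F/√(2b) = 44.1627.)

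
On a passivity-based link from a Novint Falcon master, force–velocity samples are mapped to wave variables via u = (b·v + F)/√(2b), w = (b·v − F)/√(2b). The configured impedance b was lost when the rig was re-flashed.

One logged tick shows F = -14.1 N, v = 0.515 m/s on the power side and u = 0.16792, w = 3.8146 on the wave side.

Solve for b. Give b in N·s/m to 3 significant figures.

u + w = 3.9825;  u + w = √(2b)·v, so √(2b) = 3.9825/0.515 = 7.7330.
b = (√(2b))²/2 = 59.8000/2 = 29.9000.
(Check via u − w = 2F/√(2b): u − w = -3.6467, 2F/√(2b) = -3.6467.)

b = 29.9 N·s/m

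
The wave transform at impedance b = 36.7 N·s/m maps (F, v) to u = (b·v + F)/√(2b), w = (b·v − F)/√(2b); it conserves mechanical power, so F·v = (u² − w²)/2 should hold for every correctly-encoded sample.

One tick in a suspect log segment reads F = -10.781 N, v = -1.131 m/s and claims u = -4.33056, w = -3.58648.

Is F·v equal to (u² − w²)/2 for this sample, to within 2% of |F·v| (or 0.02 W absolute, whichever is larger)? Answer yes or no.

no

F·v = (-10.781)×(-1.131) = 12.19331 W.
(u² − w²)/2 = (18.75375 − 12.86284)/2 = 2.94546 W.
|Δ| = 9.24786;  2% of max(1, |F·v|) = 0.24387.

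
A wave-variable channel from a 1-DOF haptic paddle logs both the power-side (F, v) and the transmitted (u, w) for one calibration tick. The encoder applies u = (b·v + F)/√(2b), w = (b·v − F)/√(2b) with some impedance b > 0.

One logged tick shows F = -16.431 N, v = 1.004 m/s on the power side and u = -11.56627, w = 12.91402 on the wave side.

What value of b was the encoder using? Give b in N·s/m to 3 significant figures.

u + w = 1.34775;  u + w = √(2b)·v, so √(2b) = 1.34775/1.004 = 1.34238.
b = (√(2b))²/2 = 1.80199/2 = 0.90099.
(Check via u − w = 2F/√(2b): u − w = -24.48029, 2F/√(2b) = -24.48039.)

b = 0.901 N·s/m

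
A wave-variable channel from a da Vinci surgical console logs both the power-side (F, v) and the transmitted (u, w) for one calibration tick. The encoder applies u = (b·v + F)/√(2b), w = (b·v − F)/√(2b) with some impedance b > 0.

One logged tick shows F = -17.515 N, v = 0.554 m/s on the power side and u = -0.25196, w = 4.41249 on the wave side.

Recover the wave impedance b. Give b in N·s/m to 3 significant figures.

u + w = 4.1605;  u + w = √(2b)·v, so √(2b) = 4.1605/0.554 = 7.5100.
b = (√(2b))²/2 = 56.3998/2 = 28.1999.
(Check via u − w = 2F/√(2b): u − w = -4.6645, 2F/√(2b) = -4.6645.)

b = 28.2 N·s/m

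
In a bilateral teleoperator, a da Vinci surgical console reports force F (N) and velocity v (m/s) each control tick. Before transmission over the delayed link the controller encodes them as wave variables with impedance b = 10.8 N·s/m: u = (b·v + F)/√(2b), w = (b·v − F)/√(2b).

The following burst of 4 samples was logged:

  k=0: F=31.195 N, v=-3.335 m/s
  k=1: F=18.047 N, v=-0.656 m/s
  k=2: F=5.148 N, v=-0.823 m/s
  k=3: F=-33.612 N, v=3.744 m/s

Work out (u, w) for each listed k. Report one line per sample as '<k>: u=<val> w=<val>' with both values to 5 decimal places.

k=0: b·v=10.8×(-3.335)=-36.01800; √(2b)=4.64758; u=(-36.01800+31.195)/4.64758=-1.03774, w=(-36.01800−31.195)/4.64758=-14.46193
k=1: b·v=10.8×(-0.656)=-7.08480; √(2b)=4.64758; u=(-7.08480+18.047)/4.64758=2.35869, w=(-7.08480−18.047)/4.64758=-5.40750
k=2: b·v=10.8×(-0.823)=-8.88840; √(2b)=4.64758; u=(-8.88840+5.148)/4.64758=-0.80481, w=(-8.88840−5.148)/4.64758=-3.02015
k=3: b·v=10.8×3.744=40.43520; √(2b)=4.64758; u=(40.43520+(-33.612))/4.64758=1.46812, w=(40.43520−(-33.612))/4.64758=15.93242

0: u=-1.03774 w=-14.46193
1: u=2.35869 w=-5.40750
2: u=-0.80481 w=-3.02015
3: u=1.46812 w=15.93242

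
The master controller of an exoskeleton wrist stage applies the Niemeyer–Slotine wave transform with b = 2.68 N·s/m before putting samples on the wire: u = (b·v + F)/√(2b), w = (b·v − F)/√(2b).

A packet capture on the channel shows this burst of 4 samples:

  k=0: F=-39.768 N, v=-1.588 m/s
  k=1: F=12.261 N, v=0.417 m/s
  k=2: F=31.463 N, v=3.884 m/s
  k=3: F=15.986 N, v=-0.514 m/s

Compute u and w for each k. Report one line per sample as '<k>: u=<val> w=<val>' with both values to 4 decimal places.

0: u=-19.0154 w=15.3389
1: u=5.7787 w=-4.8132
2: u=18.0860 w=-9.0939
3: u=6.3099 w=-7.4999

k=0: b·v=2.68×(-1.588)=-4.2558; √(2b)=2.3152; u=(-4.2558+(-39.768))/2.3152=-19.0154, w=(-4.2558−(-39.768))/2.3152=15.3389
k=1: b·v=2.68×0.417=1.1176; √(2b)=2.3152; u=(1.1176+12.261)/2.3152=5.7787, w=(1.1176−12.261)/2.3152=-4.8132
k=2: b·v=2.68×3.884=10.4091; √(2b)=2.3152; u=(10.4091+31.463)/2.3152=18.0860, w=(10.4091−31.463)/2.3152=-9.0939
k=3: b·v=2.68×(-0.514)=-1.3775; √(2b)=2.3152; u=(-1.3775+15.986)/2.3152=6.3099, w=(-1.3775−15.986)/2.3152=-7.4999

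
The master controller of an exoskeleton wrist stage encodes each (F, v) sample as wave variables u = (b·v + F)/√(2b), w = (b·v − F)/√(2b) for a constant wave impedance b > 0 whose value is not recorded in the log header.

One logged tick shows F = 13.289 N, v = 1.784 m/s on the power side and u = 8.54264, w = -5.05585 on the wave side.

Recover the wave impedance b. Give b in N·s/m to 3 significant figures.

u + w = 3.4868;  u + w = √(2b)·v, so √(2b) = 3.4868/1.784 = 1.9545.
b = (√(2b))²/2 = 3.8200/2 = 1.9100.
(Check via u − w = 2F/√(2b): u − w = 13.5985, 2F/√(2b) = 13.5985.)

b = 1.91 N·s/m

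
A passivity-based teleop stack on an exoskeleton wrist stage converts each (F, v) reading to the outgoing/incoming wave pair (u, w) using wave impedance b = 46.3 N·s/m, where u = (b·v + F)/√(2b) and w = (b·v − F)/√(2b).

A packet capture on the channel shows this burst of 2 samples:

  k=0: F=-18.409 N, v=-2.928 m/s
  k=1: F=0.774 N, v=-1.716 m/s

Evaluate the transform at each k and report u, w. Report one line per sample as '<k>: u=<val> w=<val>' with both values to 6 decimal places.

k=0: b·v=46.3×(-2.928)=-135.566400; √(2b)=9.622889; u=(-135.566400+(-18.409))/9.622889=-16.000953, w=(-135.566400−(-18.409))/9.622889=-12.174867
k=1: b·v=46.3×(-1.716)=-79.450800; √(2b)=9.622889; u=(-79.450800+0.774)/9.622889=-8.176006, w=(-79.450800−0.774)/9.622889=-8.336872

0: u=-16.000953 w=-12.174867
1: u=-8.176006 w=-8.336872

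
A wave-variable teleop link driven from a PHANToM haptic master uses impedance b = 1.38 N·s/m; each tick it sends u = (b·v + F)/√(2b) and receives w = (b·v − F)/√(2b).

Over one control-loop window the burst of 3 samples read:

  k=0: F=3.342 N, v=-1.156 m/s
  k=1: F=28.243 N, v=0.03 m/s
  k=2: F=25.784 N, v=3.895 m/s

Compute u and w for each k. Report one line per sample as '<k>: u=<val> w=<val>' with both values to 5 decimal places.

0: u=1.05140 w=-2.97189
1: u=17.02521 w=-16.97537
2: u=18.75557 w=-12.28471

k=0: b·v=1.38×(-1.156)=-1.59528; √(2b)=1.66132; u=(-1.59528+3.342)/1.66132=1.05140, w=(-1.59528−3.342)/1.66132=-2.97189
k=1: b·v=1.38×0.03=0.04140; √(2b)=1.66132; u=(0.04140+28.243)/1.66132=17.02521, w=(0.04140−28.243)/1.66132=-16.97537
k=2: b·v=1.38×3.895=5.37510; √(2b)=1.66132; u=(5.37510+25.784)/1.66132=18.75557, w=(5.37510−25.784)/1.66132=-12.28471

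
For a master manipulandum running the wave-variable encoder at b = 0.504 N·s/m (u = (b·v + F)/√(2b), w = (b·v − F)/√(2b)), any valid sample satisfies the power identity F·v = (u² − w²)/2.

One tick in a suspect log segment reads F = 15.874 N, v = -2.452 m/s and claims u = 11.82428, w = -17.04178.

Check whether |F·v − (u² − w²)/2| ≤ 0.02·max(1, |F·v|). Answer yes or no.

no

F·v = 15.874×(-2.452) = -38.9230 W.
(u² − w²)/2 = (139.8136 − 290.4223)/2 = -75.3043 W.
|Δ| = 36.3813;  2% of max(1, |F·v|) = 0.7785.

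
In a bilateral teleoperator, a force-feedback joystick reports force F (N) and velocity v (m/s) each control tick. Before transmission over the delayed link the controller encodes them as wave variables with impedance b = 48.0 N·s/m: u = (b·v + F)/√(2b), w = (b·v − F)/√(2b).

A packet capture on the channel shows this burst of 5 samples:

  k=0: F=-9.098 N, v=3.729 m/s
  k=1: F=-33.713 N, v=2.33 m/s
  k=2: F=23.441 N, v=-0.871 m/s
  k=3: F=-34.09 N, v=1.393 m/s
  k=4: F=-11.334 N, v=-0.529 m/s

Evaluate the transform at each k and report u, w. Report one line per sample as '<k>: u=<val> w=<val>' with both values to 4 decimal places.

k=0: b·v=48.0×3.729=178.9920; √(2b)=9.7980; u=(178.9920+(-9.098))/9.7980=17.3397, w=(178.9920−(-9.098))/9.7980=19.1969
k=1: b·v=48.0×2.33=111.8400; √(2b)=9.7980; u=(111.8400+(-33.713))/9.7980=7.9738, w=(111.8400−(-33.713))/9.7980=14.8554
k=2: b·v=48.0×(-0.871)=-41.8080; √(2b)=9.7980; u=(-41.8080+23.441)/9.7980=-1.8746, w=(-41.8080−23.441)/9.7980=-6.6594
k=3: b·v=48.0×1.393=66.8640; √(2b)=9.7980; u=(66.8640+(-34.09))/9.7980=3.3450, w=(66.8640−(-34.09))/9.7980=10.3036
k=4: b·v=48.0×(-0.529)=-25.3920; √(2b)=9.7980; u=(-25.3920+(-11.334))/9.7980=-3.7483, w=(-25.3920−(-11.334))/9.7980=-1.4348

0: u=17.3397 w=19.1969
1: u=7.9738 w=14.8554
2: u=-1.8746 w=-6.6594
3: u=3.3450 w=10.3036
4: u=-3.7483 w=-1.4348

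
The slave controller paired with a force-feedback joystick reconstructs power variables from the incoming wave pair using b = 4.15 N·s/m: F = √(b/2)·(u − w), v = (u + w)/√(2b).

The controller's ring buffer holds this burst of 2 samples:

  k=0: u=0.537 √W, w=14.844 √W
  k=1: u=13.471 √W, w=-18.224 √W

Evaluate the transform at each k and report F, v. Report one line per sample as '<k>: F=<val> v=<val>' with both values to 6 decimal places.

0: F=-20.609034 v=5.338823
1: F=45.656205 v=-1.649790

k=0: u−w=-14.307000, u+w=15.381000; √(b/2)=1.440486, √(2b)=2.880972; F=1.440486×(-14.307)=-20.609034, v=15.381000/2.880972=5.338823
k=1: u−w=31.695000, u+w=-4.753000; √(b/2)=1.440486, √(2b)=2.880972; F=1.440486×31.695=45.656205, v=-4.753000/2.880972=-1.649790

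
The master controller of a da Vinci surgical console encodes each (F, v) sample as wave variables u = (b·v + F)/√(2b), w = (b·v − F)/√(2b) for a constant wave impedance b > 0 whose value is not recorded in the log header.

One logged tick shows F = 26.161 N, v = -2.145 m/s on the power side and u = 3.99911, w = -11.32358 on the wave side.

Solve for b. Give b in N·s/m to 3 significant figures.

b = 5.83 N·s/m

u + w = -7.3245;  u + w = √(2b)·v, so √(2b) = -7.3245/(-2.145) = 3.4147.
b = (√(2b))²/2 = 11.6600/2 = 5.8300.
(Check via u − w = 2F/√(2b): u − w = 15.3227, 2F/√(2b) = 15.3227.)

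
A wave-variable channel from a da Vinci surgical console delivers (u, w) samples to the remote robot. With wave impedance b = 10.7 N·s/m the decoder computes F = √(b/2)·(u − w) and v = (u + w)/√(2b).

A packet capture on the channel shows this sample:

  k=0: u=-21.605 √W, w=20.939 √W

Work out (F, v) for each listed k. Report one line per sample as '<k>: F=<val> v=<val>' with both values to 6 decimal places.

0: F=-98.404557 v=-0.143968

k=0: u−w=-42.544000, u+w=-0.666000; √(b/2)=2.313007, √(2b)=4.626013; F=2.313007×(-42.544)=-98.404557, v=-0.666000/4.626013=-0.143968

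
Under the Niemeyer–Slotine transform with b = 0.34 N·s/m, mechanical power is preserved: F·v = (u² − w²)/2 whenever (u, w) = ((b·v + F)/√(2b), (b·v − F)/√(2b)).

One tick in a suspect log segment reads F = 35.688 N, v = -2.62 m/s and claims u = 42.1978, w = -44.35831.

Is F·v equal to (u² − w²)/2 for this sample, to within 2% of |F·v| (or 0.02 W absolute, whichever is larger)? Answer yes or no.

yes

F·v = 35.688×(-2.62) = -93.50256 W.
(u² − w²)/2 = (1780.65432 − 1967.65967)/2 = -93.50267 W.
|Δ| = 0.00011;  2% of max(1, |F·v|) = 1.87005.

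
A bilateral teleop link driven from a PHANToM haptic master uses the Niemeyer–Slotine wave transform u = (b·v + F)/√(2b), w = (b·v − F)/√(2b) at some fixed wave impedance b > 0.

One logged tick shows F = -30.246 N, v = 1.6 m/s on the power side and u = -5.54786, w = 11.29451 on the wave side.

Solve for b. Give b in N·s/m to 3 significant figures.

b = 6.45 N·s/m

u + w = 5.74665;  u + w = √(2b)·v, so √(2b) = 5.74665/1.6 = 3.59166.
b = (√(2b))²/2 = 12.89999/2 = 6.45000.
(Check via u − w = 2F/√(2b): u − w = -16.84237, 2F/√(2b) = -16.84237.)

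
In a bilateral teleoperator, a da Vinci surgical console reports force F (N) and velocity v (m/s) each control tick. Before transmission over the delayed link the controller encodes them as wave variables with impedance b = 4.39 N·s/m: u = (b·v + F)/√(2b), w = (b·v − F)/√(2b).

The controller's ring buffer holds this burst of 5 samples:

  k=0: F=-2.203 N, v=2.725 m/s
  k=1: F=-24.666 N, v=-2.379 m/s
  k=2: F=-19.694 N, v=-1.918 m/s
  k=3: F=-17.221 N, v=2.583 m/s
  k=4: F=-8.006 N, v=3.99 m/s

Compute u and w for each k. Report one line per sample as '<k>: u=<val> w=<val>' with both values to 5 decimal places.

0: u=3.29376 w=4.78071
1: u=-11.84899 w=4.79976
2: u=-9.48802 w=3.80478
3: u=-1.98495 w=9.63866
4: u=3.20950 w=8.61329

k=0: b·v=4.39×2.725=11.96275; √(2b)=2.96311; u=(11.96275+(-2.203))/2.96311=3.29376, w=(11.96275−(-2.203))/2.96311=4.78071
k=1: b·v=4.39×(-2.379)=-10.44381; √(2b)=2.96311; u=(-10.44381+(-24.666))/2.96311=-11.84899, w=(-10.44381−(-24.666))/2.96311=4.79976
k=2: b·v=4.39×(-1.918)=-8.42002; √(2b)=2.96311; u=(-8.42002+(-19.694))/2.96311=-9.48802, w=(-8.42002−(-19.694))/2.96311=3.80478
k=3: b·v=4.39×2.583=11.33937; √(2b)=2.96311; u=(11.33937+(-17.221))/2.96311=-1.98495, w=(11.33937−(-17.221))/2.96311=9.63866
k=4: b·v=4.39×3.99=17.51610; √(2b)=2.96311; u=(17.51610+(-8.006))/2.96311=3.20950, w=(17.51610−(-8.006))/2.96311=8.61329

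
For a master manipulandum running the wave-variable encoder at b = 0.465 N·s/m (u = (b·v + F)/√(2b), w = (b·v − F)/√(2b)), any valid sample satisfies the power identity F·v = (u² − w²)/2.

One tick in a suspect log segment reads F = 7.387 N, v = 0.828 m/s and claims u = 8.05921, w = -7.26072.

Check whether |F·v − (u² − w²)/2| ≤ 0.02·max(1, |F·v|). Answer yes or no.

yes

F·v = 7.387×0.828 = 6.11644 W.
(u² − w²)/2 = (64.95087 − 52.71805)/2 = 6.11641 W.
|Δ| = 0.00003;  2% of max(1, |F·v|) = 0.12233.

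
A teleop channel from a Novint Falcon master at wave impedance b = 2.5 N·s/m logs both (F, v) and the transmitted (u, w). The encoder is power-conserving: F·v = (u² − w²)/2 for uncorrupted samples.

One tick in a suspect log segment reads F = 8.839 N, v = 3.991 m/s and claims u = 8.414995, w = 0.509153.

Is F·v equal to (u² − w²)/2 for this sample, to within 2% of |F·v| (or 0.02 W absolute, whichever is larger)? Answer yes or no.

F·v = 8.839×3.991 = 35.276449 W.
(u² − w²)/2 = (70.812141 − 0.259237)/2 = 35.276452 W.
|Δ| = 0.000003;  2% of max(1, |F·v|) = 0.705529.

yes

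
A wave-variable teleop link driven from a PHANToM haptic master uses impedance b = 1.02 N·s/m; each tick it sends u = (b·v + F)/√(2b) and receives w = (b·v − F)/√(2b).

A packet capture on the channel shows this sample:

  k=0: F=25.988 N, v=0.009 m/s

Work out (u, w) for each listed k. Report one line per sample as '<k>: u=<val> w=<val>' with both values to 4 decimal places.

0: u=18.2017 w=-18.1888

k=0: b·v=1.02×0.009=0.0092; √(2b)=1.4283; u=(0.0092+25.988)/1.4283=18.2017, w=(0.0092−25.988)/1.4283=-18.1888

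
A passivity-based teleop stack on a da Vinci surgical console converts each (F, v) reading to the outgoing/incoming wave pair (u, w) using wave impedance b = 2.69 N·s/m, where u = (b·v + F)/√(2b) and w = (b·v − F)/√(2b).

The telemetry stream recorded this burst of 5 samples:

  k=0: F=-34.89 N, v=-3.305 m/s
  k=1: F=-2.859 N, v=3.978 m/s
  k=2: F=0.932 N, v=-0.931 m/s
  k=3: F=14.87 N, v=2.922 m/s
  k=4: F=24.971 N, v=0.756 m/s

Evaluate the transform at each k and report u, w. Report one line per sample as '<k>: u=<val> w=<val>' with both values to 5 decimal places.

k=0: b·v=2.69×(-3.305)=-8.89045; √(2b)=2.31948; u=(-8.89045+(-34.89))/2.31948=-18.87509, w=(-8.89045−(-34.89))/2.31948=11.20920
k=1: b·v=2.69×3.978=10.70082; √(2b)=2.31948; u=(10.70082+(-2.859))/2.31948=3.38085, w=(10.70082−(-2.859))/2.31948=5.84605
k=2: b·v=2.69×(-0.931)=-2.50439; √(2b)=2.31948; u=(-2.50439+0.932)/2.31948=-0.67791, w=(-2.50439−0.932)/2.31948=-1.48153
k=3: b·v=2.69×2.922=7.86018; √(2b)=2.31948; u=(7.86018+14.87)/2.31948=9.79968, w=(7.86018−14.87)/2.31948=-3.02215
k=4: b·v=2.69×0.756=2.03364; √(2b)=2.31948; u=(2.03364+24.971)/2.31948=11.64253, w=(2.03364−24.971)/2.31948=-9.88900

0: u=-18.87509 w=11.20920
1: u=3.38085 w=5.84605
2: u=-0.67791 w=-1.48153
3: u=9.79968 w=-3.02215
4: u=11.64253 w=-9.88900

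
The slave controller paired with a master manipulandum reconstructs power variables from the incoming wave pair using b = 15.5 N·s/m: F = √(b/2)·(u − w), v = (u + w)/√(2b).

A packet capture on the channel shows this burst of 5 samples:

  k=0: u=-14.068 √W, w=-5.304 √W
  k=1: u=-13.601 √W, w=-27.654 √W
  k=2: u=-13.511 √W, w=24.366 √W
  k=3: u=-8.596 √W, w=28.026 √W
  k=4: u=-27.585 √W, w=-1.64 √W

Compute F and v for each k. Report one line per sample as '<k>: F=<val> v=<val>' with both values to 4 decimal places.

k=0: u−w=-8.7640, u+w=-19.3720; √(b/2)=2.7839, √(2b)=5.5678; F=2.7839×(-8.764)=-24.3979, v=-19.3720/5.5678=-3.4793
k=1: u−w=14.0530, u+w=-41.2550; √(b/2)=2.7839, √(2b)=5.5678; F=2.7839×14.053=39.1219, v=-41.2550/5.5678=-7.4096
k=2: u−w=-37.8770, u+w=10.8550; √(b/2)=2.7839, √(2b)=5.5678; F=2.7839×(-37.877)=-105.4451, v=10.8550/5.5678=1.9496
k=3: u−w=-36.6220, u+w=19.4300; √(b/2)=2.7839, √(2b)=5.5678; F=2.7839×(-36.622)=-101.9513, v=19.4300/5.5678=3.4897
k=4: u−w=-25.9450, u+w=-29.2250; √(b/2)=2.7839, √(2b)=5.5678; F=2.7839×(-25.945)=-72.2278, v=-29.2250/5.5678=-5.2490

0: F=-24.3979 v=-3.4793
1: F=39.1219 v=-7.4096
2: F=-105.4451 v=1.9496
3: F=-101.9513 v=3.4897
4: F=-72.2278 v=-5.2490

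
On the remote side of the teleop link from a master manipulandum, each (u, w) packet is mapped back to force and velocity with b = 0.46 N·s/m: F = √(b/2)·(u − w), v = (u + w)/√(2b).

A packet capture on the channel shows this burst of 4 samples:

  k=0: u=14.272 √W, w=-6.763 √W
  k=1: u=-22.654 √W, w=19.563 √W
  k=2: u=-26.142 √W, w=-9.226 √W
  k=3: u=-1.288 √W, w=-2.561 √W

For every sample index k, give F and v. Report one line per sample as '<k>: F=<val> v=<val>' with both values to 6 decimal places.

k=0: u−w=21.035000, u+w=7.509000; √(b/2)=0.479583, √(2b)=0.959166; F=0.479583×21.035=10.088032, v=7.509000/0.959166=7.828674
k=1: u−w=-42.217000, u+w=-3.091000; √(b/2)=0.479583, √(2b)=0.959166; F=0.479583×(-42.217)=-20.246562, v=-3.091000/0.959166=-3.222590
k=2: u−w=-16.916000, u+w=-35.368000; √(b/2)=0.479583, √(2b)=0.959166; F=0.479583×(-16.916)=-8.112629, v=-35.368000/0.959166=-36.873689
k=3: u−w=1.273000, u+w=-3.849000; √(b/2)=0.479583, √(2b)=0.959166; F=0.479583×1.273=0.610509, v=-3.849000/0.959166=-4.012860

0: F=10.088032 v=7.828674
1: F=-20.246562 v=-3.222590
2: F=-8.112629 v=-36.873689
3: F=0.610509 v=-4.012860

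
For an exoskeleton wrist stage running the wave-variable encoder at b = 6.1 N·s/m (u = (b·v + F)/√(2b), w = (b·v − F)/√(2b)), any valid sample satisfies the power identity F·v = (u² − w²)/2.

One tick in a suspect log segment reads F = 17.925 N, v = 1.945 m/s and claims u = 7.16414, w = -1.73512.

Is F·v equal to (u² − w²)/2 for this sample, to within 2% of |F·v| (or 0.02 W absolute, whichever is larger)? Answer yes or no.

no

F·v = 17.925×1.945 = 34.8641 W.
(u² − w²)/2 = (51.3249 − 3.0106)/2 = 24.1571 W.
|Δ| = 10.7070;  2% of max(1, |F·v|) = 0.6973.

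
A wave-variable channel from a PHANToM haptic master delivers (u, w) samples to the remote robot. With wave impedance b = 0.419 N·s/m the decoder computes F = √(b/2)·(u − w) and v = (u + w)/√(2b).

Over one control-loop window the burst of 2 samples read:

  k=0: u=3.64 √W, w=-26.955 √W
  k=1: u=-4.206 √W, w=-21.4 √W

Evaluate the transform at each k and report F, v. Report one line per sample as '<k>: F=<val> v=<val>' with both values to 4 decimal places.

k=0: u−w=30.5950, u+w=-23.3150; √(b/2)=0.4577, √(2b)=0.9154; F=0.4577×30.595=14.0037, v=-23.3150/0.9154=-25.4691
k=1: u−w=17.1940, u+w=-25.6060; √(b/2)=0.4577, √(2b)=0.9154; F=0.4577×17.194=7.8699, v=-25.6060/0.9154=-27.9718

0: F=14.0037 v=-25.4691
1: F=7.8699 v=-27.9718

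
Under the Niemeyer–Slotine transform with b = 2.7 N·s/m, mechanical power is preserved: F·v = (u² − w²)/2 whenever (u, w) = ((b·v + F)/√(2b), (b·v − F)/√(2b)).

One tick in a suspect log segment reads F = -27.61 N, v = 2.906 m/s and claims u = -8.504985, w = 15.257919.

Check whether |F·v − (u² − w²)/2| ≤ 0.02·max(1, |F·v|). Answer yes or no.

yes

F·v = (-27.61)×2.906 = -80.234660 W.
(u² − w²)/2 = (72.334770 − 232.804092)/2 = -80.234661 W.
|Δ| = 0.000001;  2% of max(1, |F·v|) = 1.604693.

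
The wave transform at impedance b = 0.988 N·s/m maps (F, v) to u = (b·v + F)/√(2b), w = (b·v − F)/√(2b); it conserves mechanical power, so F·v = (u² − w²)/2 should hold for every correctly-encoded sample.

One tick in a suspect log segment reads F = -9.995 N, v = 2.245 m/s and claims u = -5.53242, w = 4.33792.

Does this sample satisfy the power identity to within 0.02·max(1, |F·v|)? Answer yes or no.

no

F·v = (-9.995)×2.245 = -22.4388 W.
(u² − w²)/2 = (30.6077 − 18.8175)/2 = 5.8951 W.
|Δ| = 28.3338;  2% of max(1, |F·v|) = 0.4488.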